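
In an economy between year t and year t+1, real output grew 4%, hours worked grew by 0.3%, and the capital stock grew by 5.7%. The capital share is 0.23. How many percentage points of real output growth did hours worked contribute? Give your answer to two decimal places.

0.23 pp

Labor's share = 1 − 0.23 = 0.77.
Contribution = share × growth = 0.77 × 0.3 = 0.231 pp.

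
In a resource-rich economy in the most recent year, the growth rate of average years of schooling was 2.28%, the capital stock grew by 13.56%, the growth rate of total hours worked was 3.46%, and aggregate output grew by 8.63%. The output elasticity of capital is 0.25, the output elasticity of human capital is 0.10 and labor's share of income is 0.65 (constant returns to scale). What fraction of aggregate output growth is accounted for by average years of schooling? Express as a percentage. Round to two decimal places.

Average years of schooling contributed 0.1 × 2.28 = 0.228 pp.
Share of growth = 0.228 / 8.63 × 100 = 2.6419%.

Average years of schooling accounted for 2.64% of growth.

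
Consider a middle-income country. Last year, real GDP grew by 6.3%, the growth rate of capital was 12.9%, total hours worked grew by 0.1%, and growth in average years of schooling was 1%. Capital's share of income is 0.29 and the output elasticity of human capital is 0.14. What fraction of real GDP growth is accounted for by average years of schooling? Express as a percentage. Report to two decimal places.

Average years of schooling contributed 0.14 × 1 = 0.14 pp.
Share of growth = 0.14 / 6.3 × 100 = 2.2222%.

Average years of schooling accounted for 2.22% of growth.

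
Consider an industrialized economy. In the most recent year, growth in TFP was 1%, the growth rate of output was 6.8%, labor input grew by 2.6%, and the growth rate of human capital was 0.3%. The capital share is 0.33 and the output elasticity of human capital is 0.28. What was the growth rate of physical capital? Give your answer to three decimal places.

Labor's share = 1 − 0.33 − 0.28 = 0.39.
gY = gA + 0.28×0.3 + 0.39×2.6 + 0.33×g.
0.33×g = 6.8 − 1 − 1.098 = 4.702.
g = 4.702 / 0.33 = 14.24848%.

14.248%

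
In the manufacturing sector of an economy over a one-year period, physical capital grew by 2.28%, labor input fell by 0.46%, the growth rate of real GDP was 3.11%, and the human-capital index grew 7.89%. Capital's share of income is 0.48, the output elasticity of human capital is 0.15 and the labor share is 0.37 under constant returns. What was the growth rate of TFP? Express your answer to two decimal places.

Labor's share = 1 − 0.48 − 0.15 = 0.37.
Physical capital: 0.48 × 2.28 = 1.0944 pp.
The human-capital index: 0.15 × 7.89 = 1.1835 pp.
Labor input: 0.37 × (-0.46) = -0.1702 pp.
TFP growth = 3.11 − 2.1077 = 1.0023%.

TFP grew 1.00%.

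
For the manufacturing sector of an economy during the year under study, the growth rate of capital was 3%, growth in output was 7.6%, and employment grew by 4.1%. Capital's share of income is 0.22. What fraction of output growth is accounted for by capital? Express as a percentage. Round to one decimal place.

Capital contributed 0.22 × 3 = 0.66 pp.
Share of growth = 0.66 / 7.6 × 100 = 8.684%.

Capital accounted for 8.7% of growth.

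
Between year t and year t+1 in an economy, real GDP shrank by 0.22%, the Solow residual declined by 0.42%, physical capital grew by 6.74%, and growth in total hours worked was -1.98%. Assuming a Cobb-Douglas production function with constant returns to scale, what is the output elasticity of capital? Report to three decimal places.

The output elasticity of capital is 0.250.

gY = gA + α·gK + (1−α)·gL, so gY − gA − gL = α(gK − gL).
-0.22 + 0.42 + 1.98 = α × (6.74 − (-1.98)).
2.18 = 8.72 α, so α = 0.25.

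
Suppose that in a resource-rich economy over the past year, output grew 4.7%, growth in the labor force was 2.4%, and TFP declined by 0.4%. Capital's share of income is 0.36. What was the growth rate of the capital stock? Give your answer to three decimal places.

The capital stock growth was 9.900%.

Labor's share = 1 − 0.36 = 0.64.
gY = gA + 0.64×2.4 + 0.36×g.
0.36×g = 4.7 + 0.4 − 1.536 = 3.564.
g = 3.564 / 0.36 = 9.9%.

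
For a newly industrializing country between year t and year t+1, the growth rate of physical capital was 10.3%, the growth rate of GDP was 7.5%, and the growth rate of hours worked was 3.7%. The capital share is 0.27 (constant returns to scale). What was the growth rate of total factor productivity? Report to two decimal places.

Labor's share = 1 − 0.27 = 0.73.
Physical capital: 0.27 × 10.3 = 2.781 pp.
Hours worked: 0.73 × 3.7 = 2.701 pp.
TFP growth = 7.5 − 5.482 = 2.018%.

2.02%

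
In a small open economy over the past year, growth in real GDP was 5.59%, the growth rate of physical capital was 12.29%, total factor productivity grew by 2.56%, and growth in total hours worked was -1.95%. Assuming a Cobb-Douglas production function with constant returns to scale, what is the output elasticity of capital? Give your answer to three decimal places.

0.350

gY = gA + α·gK + (1−α)·gL, so gY − gA − gL = α(gK − gL).
5.59 − 2.56 + 1.95 = α × (12.29 − (-1.95)).
4.98 = 14.24 α, so α = 0.34972.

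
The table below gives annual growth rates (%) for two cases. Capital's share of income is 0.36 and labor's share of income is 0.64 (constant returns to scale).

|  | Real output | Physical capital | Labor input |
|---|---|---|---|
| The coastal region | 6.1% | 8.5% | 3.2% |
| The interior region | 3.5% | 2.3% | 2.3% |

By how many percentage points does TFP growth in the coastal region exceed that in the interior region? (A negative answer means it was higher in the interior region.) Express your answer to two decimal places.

Labor's share = 1 − 0.36 = 0.64.
The coastal region: TFP = 6.1 − 3.06 − 2.048 = 0.992%.
The interior region: TFP = 3.5 − 0.828 − 1.472 = 1.2%.
Difference = 0.992 − (1.2) = -0.208 pp.

-0.21 percentage points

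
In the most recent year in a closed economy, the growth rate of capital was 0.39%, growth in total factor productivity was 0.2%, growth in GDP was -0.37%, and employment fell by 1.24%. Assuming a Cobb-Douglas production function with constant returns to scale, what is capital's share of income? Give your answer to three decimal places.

gY = gA + α·gK + (1−α)·gL, so gY − gA − gL = α(gK − gL).
-0.37 − 0.2 + 1.24 = α × (0.39 − (-1.24)).
0.67 = 1.63 α, so α = 0.41104.

α = 0.411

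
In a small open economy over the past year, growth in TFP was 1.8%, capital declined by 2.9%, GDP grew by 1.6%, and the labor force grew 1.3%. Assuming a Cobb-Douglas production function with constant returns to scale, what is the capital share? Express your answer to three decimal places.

0.357

gY = gA + α·gK + (1−α)·gL, so gY − gA − gL = α(gK − gL).
1.6 − 1.8 − 1.3 = α × (-2.9 − 1.3).
-1.5 = -4.2 α, so α = 0.35714.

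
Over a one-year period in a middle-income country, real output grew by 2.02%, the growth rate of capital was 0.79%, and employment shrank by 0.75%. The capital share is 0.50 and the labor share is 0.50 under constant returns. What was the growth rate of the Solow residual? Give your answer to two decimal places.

Labor's share = 1 − 0.5 = 0.5.
Capital: 0.5 × 0.79 = 0.395 pp.
Employment: 0.5 × (-0.75) = -0.375 pp.
TFP growth = 2.02 − 0.02 = 2%.

2.00%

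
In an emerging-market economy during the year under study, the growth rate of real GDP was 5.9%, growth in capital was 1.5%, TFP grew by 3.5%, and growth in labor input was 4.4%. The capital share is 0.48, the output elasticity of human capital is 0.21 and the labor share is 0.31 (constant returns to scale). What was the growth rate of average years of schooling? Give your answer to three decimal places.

Labor's share = 1 − 0.48 − 0.21 = 0.31.
gY = gA + 0.48×1.5 + 0.31×4.4 + 0.21×g.
0.21×g = 5.9 − 3.5 − 2.084 = 0.316.
g = 0.316 / 0.21 = 1.50476%.

1.505%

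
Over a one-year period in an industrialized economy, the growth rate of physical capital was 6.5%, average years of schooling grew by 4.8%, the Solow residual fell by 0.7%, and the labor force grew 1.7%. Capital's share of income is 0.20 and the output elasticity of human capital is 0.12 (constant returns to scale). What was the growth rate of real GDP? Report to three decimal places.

Labor's share = 1 − 0.2 − 0.12 = 0.68.
Physical capital: 0.2 × 6.5 = 1.3 pp.
Average years of schooling: 0.12 × 4.8 = 0.576 pp.
The labor force: 0.68 × 1.7 = 1.156 pp.
Output growth = -0.7 + 3.032 = 2.332%.

Real GDP grew 2.332%.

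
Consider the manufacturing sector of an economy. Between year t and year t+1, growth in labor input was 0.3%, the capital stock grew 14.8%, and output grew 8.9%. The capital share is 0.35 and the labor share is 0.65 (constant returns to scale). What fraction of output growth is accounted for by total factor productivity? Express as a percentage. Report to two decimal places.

39.61%

Labor's share = 1 − 0.35 = 0.65.
The capital stock: 0.35 × 14.8 = 5.18 pp.
Labor input: 0.65 × 0.3 = 0.195 pp.
TFP growth = 8.9 − 5.375 = 3.525%.
TFP share of growth = 3.525 / 8.9 × 100 = 39.6067%.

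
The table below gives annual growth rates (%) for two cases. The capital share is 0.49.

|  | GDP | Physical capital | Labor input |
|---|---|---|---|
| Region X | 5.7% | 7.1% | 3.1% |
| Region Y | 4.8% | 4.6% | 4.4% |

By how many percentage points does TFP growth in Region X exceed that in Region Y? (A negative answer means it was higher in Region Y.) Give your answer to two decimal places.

Labor's share = 1 − 0.49 = 0.51.
Region X: TFP = 5.7 − 3.479 − 1.581 = 0.64%.
Region Y: TFP = 4.8 − 2.254 − 2.244 = 0.302%.
Difference = 0.64 − (0.302) = 0.338 pp.

0.34 percentage points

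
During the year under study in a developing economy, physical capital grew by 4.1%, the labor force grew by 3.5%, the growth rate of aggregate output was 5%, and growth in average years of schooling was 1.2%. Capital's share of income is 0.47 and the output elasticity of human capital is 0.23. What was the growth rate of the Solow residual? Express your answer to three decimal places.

The Solow residual grew 1.747%.

Labor's share = 1 − 0.47 − 0.23 = 0.3.
Physical capital: 0.47 × 4.1 = 1.927 pp.
Average years of schooling: 0.23 × 1.2 = 0.276 pp.
The labor force: 0.3 × 3.5 = 1.05 pp.
TFP growth = 5 − 3.253 = 1.747%.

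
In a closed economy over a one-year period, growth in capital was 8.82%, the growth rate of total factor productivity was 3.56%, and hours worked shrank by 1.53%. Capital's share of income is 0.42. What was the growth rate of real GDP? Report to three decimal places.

Real GDP grew 6.377%.

Labor's share = 1 − 0.42 = 0.58.
Capital: 0.42 × 8.82 = 3.7044 pp.
Hours worked: 0.58 × (-1.53) = -0.8874 pp.
Output growth = 3.56 + 2.817 = 6.377%.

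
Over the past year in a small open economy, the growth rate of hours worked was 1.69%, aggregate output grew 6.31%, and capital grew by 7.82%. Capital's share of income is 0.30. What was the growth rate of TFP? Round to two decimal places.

TFP growth was 2.78%.

Labor's share = 1 − 0.3 = 0.7.
Capital: 0.3 × 7.82 = 2.346 pp.
Hours worked: 0.7 × 1.69 = 1.183 pp.
TFP growth = 6.31 − 3.529 = 2.781%.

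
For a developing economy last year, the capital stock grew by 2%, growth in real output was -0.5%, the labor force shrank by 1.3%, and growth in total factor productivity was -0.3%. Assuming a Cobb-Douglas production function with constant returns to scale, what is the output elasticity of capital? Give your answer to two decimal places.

gY = gA + α·gK + (1−α)·gL, so gY − gA − gL = α(gK − gL).
-0.5 + 0.3 + 1.3 = α × (2 − (-1.3)).
1.1 = 3.3 α, so α = 0.3333.

0.33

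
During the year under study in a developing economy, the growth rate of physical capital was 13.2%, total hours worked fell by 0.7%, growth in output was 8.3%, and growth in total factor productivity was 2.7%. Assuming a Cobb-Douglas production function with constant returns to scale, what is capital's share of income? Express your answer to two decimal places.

gY = gA + α·gK + (1−α)·gL, so gY − gA − gL = α(gK − gL).
8.3 − 2.7 + 0.7 = α × (13.2 − (-0.7)).
6.3 = 13.9 α, so α = 0.4532.

Capital's share of income is 0.45.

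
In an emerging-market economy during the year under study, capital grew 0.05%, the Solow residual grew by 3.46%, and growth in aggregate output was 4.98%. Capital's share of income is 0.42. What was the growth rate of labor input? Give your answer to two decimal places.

Labor's share = 1 − 0.42 = 0.58.
gY = gA + 0.42×0.05 + 0.58×g.
0.58×g = 4.98 − 3.46 − 0.021 = 1.499.
g = 1.499 / 0.58 = 2.5845%.

2.58%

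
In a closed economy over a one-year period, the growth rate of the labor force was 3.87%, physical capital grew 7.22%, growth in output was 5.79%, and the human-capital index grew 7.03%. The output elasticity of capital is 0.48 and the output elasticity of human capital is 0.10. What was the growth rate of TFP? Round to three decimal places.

Labor's share = 1 − 0.48 − 0.1 = 0.42.
Physical capital: 0.48 × 7.22 = 3.4656 pp.
The human-capital index: 0.1 × 7.03 = 0.703 pp.
The labor force: 0.42 × 3.87 = 1.6254 pp.
TFP growth = 5.79 − 5.794 = -0.004%.

-0.004%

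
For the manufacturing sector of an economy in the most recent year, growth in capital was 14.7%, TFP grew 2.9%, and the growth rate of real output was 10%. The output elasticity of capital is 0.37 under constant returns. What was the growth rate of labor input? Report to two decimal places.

2.64%

Labor's share = 1 − 0.37 = 0.63.
gY = gA + 0.37×14.7 + 0.63×g.
0.63×g = 10 − 2.9 − 5.439 = 1.661.
g = 1.661 / 0.63 = 2.6365%.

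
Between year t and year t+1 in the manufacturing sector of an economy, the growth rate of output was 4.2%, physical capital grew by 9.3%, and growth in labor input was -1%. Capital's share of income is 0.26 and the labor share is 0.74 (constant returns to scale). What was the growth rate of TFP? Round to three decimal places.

Labor's share = 1 − 0.26 = 0.74.
Physical capital: 0.26 × 9.3 = 2.418 pp.
Labor input: 0.74 × (-1) = -0.74 pp.
TFP growth = 4.2 − 1.678 = 2.522%.

2.522%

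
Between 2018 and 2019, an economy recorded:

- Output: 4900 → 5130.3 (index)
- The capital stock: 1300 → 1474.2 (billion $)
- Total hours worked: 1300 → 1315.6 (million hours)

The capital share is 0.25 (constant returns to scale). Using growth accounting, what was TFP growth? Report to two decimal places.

0.45%

Output growth = (5130.3 − 4900) / 4900 = 4.7%.
The capital stock growth = (1474.2 − 1300) / 1300 = 13.4%.
Total hours worked growth = (1315.6 − 1300) / 1300 = 1.2%.
Labor's share = 1 − 0.25 = 0.75.
The capital stock: 0.25 × 13.4 = 3.35 pp.
Total hours worked: 0.75 × 1.2 = 0.9 pp.
TFP growth = 4.7 − 4.25 = 0.45%.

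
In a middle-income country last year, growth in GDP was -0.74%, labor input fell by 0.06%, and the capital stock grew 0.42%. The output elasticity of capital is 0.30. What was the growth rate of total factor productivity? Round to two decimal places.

-0.82%

Labor's share = 1 − 0.3 = 0.7.
The capital stock: 0.3 × 0.42 = 0.126 pp.
Labor input: 0.7 × (-0.06) = -0.042 pp.
TFP growth = -0.74 − 0.084 = -0.824%.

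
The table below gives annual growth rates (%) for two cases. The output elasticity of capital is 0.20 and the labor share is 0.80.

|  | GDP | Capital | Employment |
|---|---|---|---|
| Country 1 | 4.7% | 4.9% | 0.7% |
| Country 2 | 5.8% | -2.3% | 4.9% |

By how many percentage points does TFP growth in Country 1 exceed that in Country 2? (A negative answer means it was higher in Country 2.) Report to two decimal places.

Labor's share = 1 − 0.2 = 0.8.
Country 1: TFP = 4.7 − 0.98 − 0.56 = 3.16%.
Country 2: TFP = 5.8 + 0.46 − 3.92 = 2.34%.
Difference = 3.16 − (2.34) = 0.82 pp.

0.82 percentage points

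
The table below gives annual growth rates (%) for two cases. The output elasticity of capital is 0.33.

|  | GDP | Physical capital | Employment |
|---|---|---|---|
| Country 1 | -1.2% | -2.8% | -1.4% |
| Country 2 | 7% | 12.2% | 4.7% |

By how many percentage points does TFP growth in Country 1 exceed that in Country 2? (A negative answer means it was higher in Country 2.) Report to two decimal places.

0.84 percentage points

Labor's share = 1 − 0.33 = 0.67.
Country 1: TFP = -1.2 + 0.924 + 0.938 = 0.662%.
Country 2: TFP = 7 − 4.026 − 3.149 = -0.175%.
Difference = 0.662 − (-0.175) = 0.837 pp.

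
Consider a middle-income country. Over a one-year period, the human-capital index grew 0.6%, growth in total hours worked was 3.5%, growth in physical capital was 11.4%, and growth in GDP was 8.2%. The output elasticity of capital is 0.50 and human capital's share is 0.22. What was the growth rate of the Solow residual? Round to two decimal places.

Labor's share = 1 − 0.5 − 0.22 = 0.28.
Physical capital: 0.5 × 11.4 = 5.7 pp.
The human-capital index: 0.22 × 0.6 = 0.132 pp.
Total hours worked: 0.28 × 3.5 = 0.98 pp.
TFP growth = 8.2 − 6.812 = 1.388%.

1.39%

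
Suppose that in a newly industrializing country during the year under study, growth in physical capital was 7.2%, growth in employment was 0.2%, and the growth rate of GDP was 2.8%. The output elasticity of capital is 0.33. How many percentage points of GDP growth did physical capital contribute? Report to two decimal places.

Contribution = share × growth = 0.33 × 7.2 = 2.376 pp.

2.38 percentage points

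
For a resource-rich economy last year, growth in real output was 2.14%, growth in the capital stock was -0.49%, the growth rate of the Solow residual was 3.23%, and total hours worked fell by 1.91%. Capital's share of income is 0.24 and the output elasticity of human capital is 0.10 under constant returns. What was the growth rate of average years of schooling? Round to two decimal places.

Labor's share = 1 − 0.24 − 0.1 = 0.66.
gY = gA + 0.24×(-0.49) + 0.66×(-1.91) + 0.1×g.
0.1×g = 2.14 − 3.23 + 1.3782 = 0.2882.
g = 0.2882 / 0.1 = 2.882%.

2.88%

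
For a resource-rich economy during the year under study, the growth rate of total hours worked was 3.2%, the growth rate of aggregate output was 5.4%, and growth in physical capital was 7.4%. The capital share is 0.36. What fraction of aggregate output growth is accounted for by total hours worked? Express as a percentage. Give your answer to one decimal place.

Total hours worked accounted for 37.9% of growth.

Labor's share = 1 − 0.36 = 0.64.
Total hours worked contributed 0.64 × 3.2 = 2.048 pp.
Share of growth = 2.048 / 5.4 × 100 = 37.926%.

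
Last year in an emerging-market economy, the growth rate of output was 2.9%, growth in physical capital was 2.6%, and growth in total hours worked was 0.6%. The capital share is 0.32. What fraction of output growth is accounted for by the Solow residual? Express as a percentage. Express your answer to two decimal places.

The Solow residual accounted for 57.24% of growth.

Labor's share = 1 − 0.32 = 0.68.
Physical capital: 0.32 × 2.6 = 0.832 pp.
Total hours worked: 0.68 × 0.6 = 0.408 pp.
TFP growth = 2.9 − 1.24 = 1.66%.
TFP share of growth = 1.66 / 2.9 × 100 = 57.2414%.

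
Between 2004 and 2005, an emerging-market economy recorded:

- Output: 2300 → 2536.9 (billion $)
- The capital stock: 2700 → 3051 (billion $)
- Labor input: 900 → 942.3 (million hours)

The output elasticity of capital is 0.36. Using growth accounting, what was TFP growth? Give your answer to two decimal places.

Output growth = (2536.9 − 2300) / 2300 = 10.3%.
The capital stock growth = (3051 − 2700) / 2700 = 13%.
Labor input growth = (942.3 − 900) / 900 = 4.7%.
Labor's share = 1 − 0.36 = 0.64.
The capital stock: 0.36 × 13 = 4.68 pp.
Labor input: 0.64 × 4.7 = 3.008 pp.
TFP growth = 10.3 − 7.688 = 2.612%.

2.61%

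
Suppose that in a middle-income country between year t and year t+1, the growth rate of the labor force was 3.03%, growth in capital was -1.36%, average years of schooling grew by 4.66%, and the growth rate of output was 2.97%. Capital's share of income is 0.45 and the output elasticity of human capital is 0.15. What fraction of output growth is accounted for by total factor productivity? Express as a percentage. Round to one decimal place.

56.3%

Labor's share = 1 − 0.45 − 0.15 = 0.4.
Capital: 0.45 × (-1.36) = -0.612 pp.
Average years of schooling: 0.15 × 4.66 = 0.699 pp.
The labor force: 0.4 × 3.03 = 1.212 pp.
TFP growth = 2.97 − 1.299 = 1.671%.
TFP share of growth = 1.671 / 2.97 × 100 = 56.263%.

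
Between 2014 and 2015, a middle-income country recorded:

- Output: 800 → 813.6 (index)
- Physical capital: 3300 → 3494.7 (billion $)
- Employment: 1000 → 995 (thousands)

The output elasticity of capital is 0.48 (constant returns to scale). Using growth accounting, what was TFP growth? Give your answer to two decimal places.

Output growth = (813.6 − 800) / 800 = 1.7%.
Physical capital growth = (3494.7 − 3300) / 3300 = 5.9%.
Employment growth = (995 − 1000) / 1000 = -0.5%.
Labor's share = 1 − 0.48 = 0.52.
Physical capital: 0.48 × 5.9 = 2.832 pp.
Employment: 0.52 × (-0.5) = -0.26 pp.
TFP growth = 1.7 − 2.572 = -0.872%.

-0.87%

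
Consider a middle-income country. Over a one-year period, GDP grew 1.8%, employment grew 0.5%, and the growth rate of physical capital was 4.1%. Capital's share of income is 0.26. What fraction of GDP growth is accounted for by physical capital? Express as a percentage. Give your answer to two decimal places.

Physical capital accounted for 59.22% of growth.

Physical capital contributed 0.26 × 4.1 = 1.066 pp.
Share of growth = 1.066 / 1.8 × 100 = 59.2222%.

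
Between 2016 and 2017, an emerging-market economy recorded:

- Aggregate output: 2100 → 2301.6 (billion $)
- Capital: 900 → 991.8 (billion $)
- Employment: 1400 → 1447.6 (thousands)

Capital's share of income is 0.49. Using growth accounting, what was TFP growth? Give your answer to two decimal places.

TFP grew 2.87%.

Aggregate output growth = (2301.6 − 2100) / 2100 = 9.6%.
Capital growth = (991.8 − 900) / 900 = 10.2%.
Employment growth = (1447.6 − 1400) / 1400 = 3.4%.
Labor's share = 1 − 0.49 = 0.51.
Capital: 0.49 × 10.2 = 4.998 pp.
Employment: 0.51 × 3.4 = 1.734 pp.
TFP growth = 9.6 − 6.732 = 2.868%.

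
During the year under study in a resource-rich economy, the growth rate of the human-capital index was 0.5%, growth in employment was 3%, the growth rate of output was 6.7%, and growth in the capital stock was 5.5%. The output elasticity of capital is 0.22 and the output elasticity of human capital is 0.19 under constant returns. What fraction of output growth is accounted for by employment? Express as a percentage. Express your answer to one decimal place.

Labor's share = 1 − 0.22 − 0.19 = 0.59.
Employment contributed 0.59 × 3 = 1.77 pp.
Share of growth = 1.77 / 6.7 × 100 = 26.418%.

Employment accounted for 26.4% of growth.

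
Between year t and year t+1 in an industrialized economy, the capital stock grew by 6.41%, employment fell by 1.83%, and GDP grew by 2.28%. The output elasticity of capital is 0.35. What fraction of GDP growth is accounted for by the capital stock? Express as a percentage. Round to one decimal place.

The capital stock accounted for 98.4% of growth.

The capital stock contributed 0.35 × 6.41 = 2.2435 pp.
Share of growth = 2.2435 / 2.28 × 100 = 98.399%.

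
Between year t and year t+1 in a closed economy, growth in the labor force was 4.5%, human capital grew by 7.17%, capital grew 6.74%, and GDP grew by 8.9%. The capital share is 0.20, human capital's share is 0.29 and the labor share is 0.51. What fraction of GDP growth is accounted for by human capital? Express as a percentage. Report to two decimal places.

Human capital contributed 0.29 × 7.17 = 2.0793 pp.
Share of growth = 2.0793 / 8.9 × 100 = 23.3629%.

Human capital accounted for 23.36% of growth.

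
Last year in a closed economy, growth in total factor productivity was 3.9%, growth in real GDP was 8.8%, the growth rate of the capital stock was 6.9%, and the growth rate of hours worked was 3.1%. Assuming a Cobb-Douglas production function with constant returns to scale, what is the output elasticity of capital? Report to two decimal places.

gY = gA + α·gK + (1−α)·gL, so gY − gA − gL = α(gK − gL).
8.8 − 3.9 − 3.1 = α × (6.9 − 3.1).
1.8 = 3.8 α, so α = 0.4737.

The output elasticity of capital is 0.47.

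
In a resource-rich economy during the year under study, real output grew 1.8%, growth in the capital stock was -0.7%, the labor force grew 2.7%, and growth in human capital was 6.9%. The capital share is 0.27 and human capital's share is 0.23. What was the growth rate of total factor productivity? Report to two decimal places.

-0.95%

Labor's share = 1 − 0.27 − 0.23 = 0.5.
The capital stock: 0.27 × (-0.7) = -0.189 pp.
Human capital: 0.23 × 6.9 = 1.587 pp.
The labor force: 0.5 × 2.7 = 1.35 pp.
TFP growth = 1.8 − 2.748 = -0.948%.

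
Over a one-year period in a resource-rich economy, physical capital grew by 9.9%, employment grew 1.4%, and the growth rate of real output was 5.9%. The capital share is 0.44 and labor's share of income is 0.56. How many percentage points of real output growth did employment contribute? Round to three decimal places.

Labor's share = 1 − 0.44 = 0.56.
Contribution = share × growth = 0.56 × 1.4 = 0.784 pp.

0.784 percentage points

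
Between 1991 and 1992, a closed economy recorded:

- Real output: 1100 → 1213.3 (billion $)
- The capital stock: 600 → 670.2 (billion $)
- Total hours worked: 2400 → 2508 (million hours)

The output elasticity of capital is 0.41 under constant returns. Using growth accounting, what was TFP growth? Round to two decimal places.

TFP growth was 2.85%.

Real output growth = (1213.3 − 1100) / 1100 = 10.3%.
The capital stock growth = (670.2 − 600) / 600 = 11.7%.
Total hours worked growth = (2508 − 2400) / 2400 = 4.5%.
Labor's share = 1 − 0.41 = 0.59.
The capital stock: 0.41 × 11.7 = 4.797 pp.
Total hours worked: 0.59 × 4.5 = 2.655 pp.
TFP growth = 10.3 − 7.452 = 2.848%.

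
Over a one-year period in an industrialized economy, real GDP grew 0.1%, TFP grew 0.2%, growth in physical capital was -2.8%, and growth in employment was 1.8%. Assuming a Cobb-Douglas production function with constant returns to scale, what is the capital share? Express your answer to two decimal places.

0.41

gY = gA + α·gK + (1−α)·gL, so gY − gA − gL = α(gK − gL).
0.1 − 0.2 − 1.8 = α × (-2.8 − 1.8).
-1.9 = -4.6 α, so α = 0.413.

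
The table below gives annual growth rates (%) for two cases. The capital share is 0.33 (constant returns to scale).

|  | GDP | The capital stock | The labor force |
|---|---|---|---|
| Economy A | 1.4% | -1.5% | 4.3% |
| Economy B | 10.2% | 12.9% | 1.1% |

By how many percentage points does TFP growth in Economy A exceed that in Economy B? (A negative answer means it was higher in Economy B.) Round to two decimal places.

-6.19 percentage points

Labor's share = 1 − 0.33 = 0.67.
Economy A: TFP = 1.4 + 0.495 − 2.881 = -0.986%.
Economy B: TFP = 10.2 − 4.257 − 0.737 = 5.206%.
Difference = -0.986 − (5.206) = -6.192 pp.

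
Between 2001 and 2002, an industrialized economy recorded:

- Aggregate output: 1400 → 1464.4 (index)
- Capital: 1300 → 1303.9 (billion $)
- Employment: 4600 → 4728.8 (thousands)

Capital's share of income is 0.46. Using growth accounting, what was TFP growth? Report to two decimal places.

TFP growth was 2.95%.

Aggregate output growth = (1464.4 − 1400) / 1400 = 4.6%.
Capital growth = (1303.9 − 1300) / 1300 = 0.3%.
Employment growth = (4728.8 − 4600) / 4600 = 2.8%.
Labor's share = 1 − 0.46 = 0.54.
Capital: 0.46 × 0.3 = 0.138 pp.
Employment: 0.54 × 2.8 = 1.512 pp.
TFP growth = 4.6 − 1.65 = 2.95%.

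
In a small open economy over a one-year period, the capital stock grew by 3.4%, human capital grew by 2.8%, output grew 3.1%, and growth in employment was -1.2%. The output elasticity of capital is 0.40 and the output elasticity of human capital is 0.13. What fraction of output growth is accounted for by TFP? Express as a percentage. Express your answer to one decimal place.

Labor's share = 1 − 0.4 − 0.13 = 0.47.
The capital stock: 0.4 × 3.4 = 1.36 pp.
Human capital: 0.13 × 2.8 = 0.364 pp.
Employment: 0.47 × (-1.2) = -0.564 pp.
TFP growth = 3.1 − 1.16 = 1.94%.
TFP share of growth = 1.94 / 3.1 × 100 = 62.581%.

62.6%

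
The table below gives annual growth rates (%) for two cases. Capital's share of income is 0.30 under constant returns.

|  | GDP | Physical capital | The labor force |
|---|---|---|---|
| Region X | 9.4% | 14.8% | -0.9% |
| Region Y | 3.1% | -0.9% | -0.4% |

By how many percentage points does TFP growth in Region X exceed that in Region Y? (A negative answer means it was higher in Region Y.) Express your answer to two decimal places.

Labor's share = 1 − 0.3 = 0.7.
Region X: TFP = 9.4 − 4.44 + 0.63 = 5.59%.
Region Y: TFP = 3.1 + 0.27 + 0.28 = 3.65%.
Difference = 5.59 − (3.65) = 1.94 pp.

1.94 percentage points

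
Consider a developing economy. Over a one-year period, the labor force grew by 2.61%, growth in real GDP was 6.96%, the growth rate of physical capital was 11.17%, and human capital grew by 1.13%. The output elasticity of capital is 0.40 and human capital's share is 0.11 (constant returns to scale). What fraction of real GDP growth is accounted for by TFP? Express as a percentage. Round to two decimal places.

Labor's share = 1 − 0.4 − 0.11 = 0.49.
Physical capital: 0.4 × 11.17 = 4.468 pp.
Human capital: 0.11 × 1.13 = 0.1243 pp.
The labor force: 0.49 × 2.61 = 1.2789 pp.
TFP growth = 6.96 − 5.8712 = 1.0888%.
TFP share of growth = 1.0888 / 6.96 × 100 = 15.6437%.

TFP accounted for 15.64% of growth.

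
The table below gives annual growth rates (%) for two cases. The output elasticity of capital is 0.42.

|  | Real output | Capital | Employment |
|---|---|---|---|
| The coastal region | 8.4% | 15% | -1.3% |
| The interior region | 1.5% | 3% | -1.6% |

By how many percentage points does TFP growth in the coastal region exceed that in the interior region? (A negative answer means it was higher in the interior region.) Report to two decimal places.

1.69 percentage points

Labor's share = 1 − 0.42 = 0.58.
The coastal region: TFP = 8.4 − 6.3 + 0.754 = 2.854%.
The interior region: TFP = 1.5 − 1.26 + 0.928 = 1.168%.
Difference = 2.854 − (1.168) = 1.686 pp.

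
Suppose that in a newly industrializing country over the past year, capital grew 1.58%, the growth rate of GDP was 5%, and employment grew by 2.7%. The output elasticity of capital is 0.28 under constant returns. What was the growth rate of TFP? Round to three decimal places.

2.614%

Labor's share = 1 − 0.28 = 0.72.
Capital: 0.28 × 1.58 = 0.4424 pp.
Employment: 0.72 × 2.7 = 1.944 pp.
TFP growth = 5 − 2.3864 = 2.6136%.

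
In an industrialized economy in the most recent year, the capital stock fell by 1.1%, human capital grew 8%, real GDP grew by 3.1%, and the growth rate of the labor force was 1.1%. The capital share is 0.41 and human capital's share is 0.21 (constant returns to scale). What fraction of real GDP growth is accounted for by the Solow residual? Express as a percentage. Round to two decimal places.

Labor's share = 1 − 0.41 − 0.21 = 0.38.
The capital stock: 0.41 × (-1.1) = -0.451 pp.
Human capital: 0.21 × 8 = 1.68 pp.
The labor force: 0.38 × 1.1 = 0.418 pp.
TFP growth = 3.1 − 1.647 = 1.453%.
TFP share of growth = 1.453 / 3.1 × 100 = 46.871%.

The Solow residual accounted for 46.87% of growth.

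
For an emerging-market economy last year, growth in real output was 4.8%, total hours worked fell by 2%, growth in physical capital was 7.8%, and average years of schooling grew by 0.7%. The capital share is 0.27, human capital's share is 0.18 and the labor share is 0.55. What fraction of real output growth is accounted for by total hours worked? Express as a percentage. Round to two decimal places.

Labor's share = 1 − 0.27 − 0.18 = 0.55.
Total hours worked contributed 0.55 × (-2) = -1.1 pp.
Share of growth = -1.1 / 4.8 × 100 = -22.9167%.

Total hours worked accounted for -22.92% of growth.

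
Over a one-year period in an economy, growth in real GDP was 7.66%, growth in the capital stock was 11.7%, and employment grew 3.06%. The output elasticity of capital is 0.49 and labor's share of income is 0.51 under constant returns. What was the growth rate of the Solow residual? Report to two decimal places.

Labor's share = 1 − 0.49 = 0.51.
The capital stock: 0.49 × 11.7 = 5.733 pp.
Employment: 0.51 × 3.06 = 1.5606 pp.
TFP growth = 7.66 − 7.2936 = 0.3664%.

The Solow residual grew 0.37%.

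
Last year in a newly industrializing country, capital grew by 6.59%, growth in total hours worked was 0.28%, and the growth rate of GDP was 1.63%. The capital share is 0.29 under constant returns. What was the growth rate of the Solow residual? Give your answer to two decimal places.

-0.48%

Labor's share = 1 − 0.29 = 0.71.
Capital: 0.29 × 6.59 = 1.9111 pp.
Total hours worked: 0.71 × 0.28 = 0.1988 pp.
TFP growth = 1.63 − 2.1099 = -0.4799%.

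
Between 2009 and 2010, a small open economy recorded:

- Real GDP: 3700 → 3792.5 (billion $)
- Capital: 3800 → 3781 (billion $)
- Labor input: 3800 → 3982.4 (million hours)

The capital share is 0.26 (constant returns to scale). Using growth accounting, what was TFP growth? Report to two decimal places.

Real GDP growth = (3792.5 − 3700) / 3700 = 2.5%.
Capital growth = (3781 − 3800) / 3800 = -0.5%.
Labor input growth = (3982.4 − 3800) / 3800 = 4.8%.
Labor's share = 1 − 0.26 = 0.74.
Capital: 0.26 × (-0.5) = -0.13 pp.
Labor input: 0.74 × 4.8 = 3.552 pp.
TFP growth = 2.5 − 3.422 = -0.922%.

-0.92%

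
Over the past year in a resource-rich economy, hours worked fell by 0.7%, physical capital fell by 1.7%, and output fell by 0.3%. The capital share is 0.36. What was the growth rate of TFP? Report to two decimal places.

0.76%

Labor's share = 1 − 0.36 = 0.64.
Physical capital: 0.36 × (-1.7) = -0.612 pp.
Hours worked: 0.64 × (-0.7) = -0.448 pp.
TFP growth = -0.3 + 1.06 = 0.76%.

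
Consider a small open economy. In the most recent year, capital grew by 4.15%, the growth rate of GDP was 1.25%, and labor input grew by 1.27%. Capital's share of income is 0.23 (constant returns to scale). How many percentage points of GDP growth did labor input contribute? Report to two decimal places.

Labor's share = 1 − 0.23 = 0.77.
Contribution = share × growth = 0.77 × 1.27 = 0.9779 pp.

0.98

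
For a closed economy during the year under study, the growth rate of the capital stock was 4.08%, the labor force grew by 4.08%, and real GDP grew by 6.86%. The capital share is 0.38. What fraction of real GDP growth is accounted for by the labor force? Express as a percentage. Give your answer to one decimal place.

The labor force accounted for 36.9% of growth.

Labor's share = 1 − 0.38 = 0.62.
The labor force contributed 0.62 × 4.08 = 2.5296 pp.
Share of growth = 2.5296 / 6.86 × 100 = 36.875%.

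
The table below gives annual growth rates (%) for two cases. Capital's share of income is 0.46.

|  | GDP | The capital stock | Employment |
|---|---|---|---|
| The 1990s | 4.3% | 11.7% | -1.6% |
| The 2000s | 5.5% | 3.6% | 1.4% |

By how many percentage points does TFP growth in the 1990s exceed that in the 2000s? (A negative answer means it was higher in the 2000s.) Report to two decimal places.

-3.31 percentage points

Labor's share = 1 − 0.46 = 0.54.
The 1990s: TFP = 4.3 − 5.382 + 0.864 = -0.218%.
The 2000s: TFP = 5.5 − 1.656 − 0.756 = 3.088%.
Difference = -0.218 − (3.088) = -3.306 pp.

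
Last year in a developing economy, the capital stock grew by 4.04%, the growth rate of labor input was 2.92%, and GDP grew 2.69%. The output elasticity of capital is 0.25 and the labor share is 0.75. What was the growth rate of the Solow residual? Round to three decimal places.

-0.510%

Labor's share = 1 − 0.25 = 0.75.
The capital stock: 0.25 × 4.04 = 1.01 pp.
Labor input: 0.75 × 2.92 = 2.19 pp.
TFP growth = 2.69 − 3.2 = -0.51%.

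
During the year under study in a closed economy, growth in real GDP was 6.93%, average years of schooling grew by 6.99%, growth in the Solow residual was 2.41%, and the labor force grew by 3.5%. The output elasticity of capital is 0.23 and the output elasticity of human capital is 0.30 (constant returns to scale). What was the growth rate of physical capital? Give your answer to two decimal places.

Physical capital grew 3.38%.

Labor's share = 1 − 0.23 − 0.3 = 0.47.
gY = gA + 0.3×6.99 + 0.47×3.5 + 0.23×g.
0.23×g = 6.93 − 2.41 − 3.742 = 0.778.
g = 0.778 / 0.23 = 3.3826%.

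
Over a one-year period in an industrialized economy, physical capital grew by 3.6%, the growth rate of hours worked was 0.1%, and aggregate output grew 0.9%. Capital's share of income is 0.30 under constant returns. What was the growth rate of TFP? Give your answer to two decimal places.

Labor's share = 1 − 0.3 = 0.7.
Physical capital: 0.3 × 3.6 = 1.08 pp.
Hours worked: 0.7 × 0.1 = 0.07 pp.
TFP growth = 0.9 − 1.15 = -0.25%.

-0.25%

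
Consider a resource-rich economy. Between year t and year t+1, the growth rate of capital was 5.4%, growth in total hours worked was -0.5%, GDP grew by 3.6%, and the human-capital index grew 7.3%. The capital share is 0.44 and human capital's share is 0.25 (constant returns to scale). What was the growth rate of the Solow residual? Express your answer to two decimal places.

-0.45%

Labor's share = 1 − 0.44 − 0.25 = 0.31.
Capital: 0.44 × 5.4 = 2.376 pp.
The human-capital index: 0.25 × 7.3 = 1.825 pp.
Total hours worked: 0.31 × (-0.5) = -0.155 pp.
TFP growth = 3.6 − 4.046 = -0.446%.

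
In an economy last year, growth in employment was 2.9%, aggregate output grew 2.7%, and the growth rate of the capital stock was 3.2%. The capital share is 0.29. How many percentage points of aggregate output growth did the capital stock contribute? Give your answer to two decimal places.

Contribution = share × growth = 0.29 × 3.2 = 0.928 pp.

0.93 pp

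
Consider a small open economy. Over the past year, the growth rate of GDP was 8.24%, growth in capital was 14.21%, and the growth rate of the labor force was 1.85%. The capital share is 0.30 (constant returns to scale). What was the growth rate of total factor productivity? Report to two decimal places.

Labor's share = 1 − 0.3 = 0.7.
Capital: 0.3 × 14.21 = 4.263 pp.
The labor force: 0.7 × 1.85 = 1.295 pp.
TFP growth = 8.24 − 5.558 = 2.682%.

Total factor productivity growth was 2.68%.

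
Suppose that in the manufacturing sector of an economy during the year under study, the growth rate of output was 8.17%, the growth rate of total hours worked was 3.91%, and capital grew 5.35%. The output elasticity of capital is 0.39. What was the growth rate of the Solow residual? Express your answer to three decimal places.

3.698%

Labor's share = 1 − 0.39 = 0.61.
Capital: 0.39 × 5.35 = 2.0865 pp.
Total hours worked: 0.61 × 3.91 = 2.3851 pp.
TFP growth = 8.17 − 4.4716 = 3.6984%.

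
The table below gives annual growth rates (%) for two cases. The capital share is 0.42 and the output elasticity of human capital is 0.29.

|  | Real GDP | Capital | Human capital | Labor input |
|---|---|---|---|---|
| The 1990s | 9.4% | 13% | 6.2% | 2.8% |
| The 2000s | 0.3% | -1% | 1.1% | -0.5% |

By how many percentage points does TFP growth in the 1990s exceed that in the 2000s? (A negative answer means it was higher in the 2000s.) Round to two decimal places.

0.78 percentage points

Labor's share = 1 − 0.42 − 0.29 = 0.29.
The 1990s: TFP = 9.4 − 5.46 − 1.798 − 0.812 = 1.33%.
The 2000s: TFP = 0.3 + 0.42 − 0.319 + 0.145 = 0.546%.
Difference = 1.33 − (0.546) = 0.784 pp.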